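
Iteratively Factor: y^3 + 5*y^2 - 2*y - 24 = (y + 4)*(y^2 + y - 6) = (y - 2)*(y + 4)*(y + 3)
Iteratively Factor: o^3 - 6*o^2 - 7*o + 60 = (o - 5)*(o^2 - o - 12) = (o - 5)*(o + 3)*(o - 4)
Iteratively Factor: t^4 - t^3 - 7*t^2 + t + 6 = (t + 2)*(t^3 - 3*t^2 - t + 3) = (t - 3)*(t + 2)*(t^2 - 1) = (t - 3)*(t + 1)*(t + 2)*(t - 1)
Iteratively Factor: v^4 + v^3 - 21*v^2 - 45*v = (v)*(v^3 + v^2 - 21*v - 45) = v*(v + 3)*(v^2 - 2*v - 15) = v*(v + 3)^2*(v - 5)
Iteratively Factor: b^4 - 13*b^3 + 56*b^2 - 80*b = (b - 5)*(b^3 - 8*b^2 + 16*b) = (b - 5)*(b - 4)*(b^2 - 4*b) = b*(b - 5)*(b - 4)*(b - 4)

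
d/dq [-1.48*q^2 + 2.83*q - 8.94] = 2.83 - 2.96*q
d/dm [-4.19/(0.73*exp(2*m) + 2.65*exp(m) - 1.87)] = (6.1174*exp(m) + 11.1035)*exp(m)/(0.73*exp(2*m) + 2.65*exp(m) - 1.87)^2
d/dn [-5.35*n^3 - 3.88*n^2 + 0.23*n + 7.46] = -16.05*n^2 - 7.76*n + 0.23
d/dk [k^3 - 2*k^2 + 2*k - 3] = 3*k^2 - 4*k + 2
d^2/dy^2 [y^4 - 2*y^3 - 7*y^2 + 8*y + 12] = 12*y^2 - 12*y - 14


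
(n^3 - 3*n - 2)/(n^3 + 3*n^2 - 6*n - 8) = (n + 1)/(n + 4)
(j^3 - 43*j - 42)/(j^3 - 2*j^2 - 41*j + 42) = (j + 1)/(j - 1)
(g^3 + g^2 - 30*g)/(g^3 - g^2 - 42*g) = (g - 5)/(g - 7)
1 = 1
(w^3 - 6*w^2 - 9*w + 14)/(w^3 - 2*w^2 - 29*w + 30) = (w^2 - 5*w - 14)/(w^2 - w - 30)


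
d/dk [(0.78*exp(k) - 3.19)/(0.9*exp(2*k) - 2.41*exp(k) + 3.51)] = (-0.702*exp(2*k) + 5.742*exp(k) - 4.9501)*exp(k)/(0.81*exp(4*k) - 4.338*exp(3*k) + 12.1261*exp(2*k) - 16.9182*exp(k) + 12.3201)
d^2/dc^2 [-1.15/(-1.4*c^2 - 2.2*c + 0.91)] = (-4.508*c^2 - 7.084*c + 1.15*(2.8*c + 2.2)*(5.6*c + 4.4) + 2.9302)/(1.4*c^2 + 2.2*c - 0.91)^3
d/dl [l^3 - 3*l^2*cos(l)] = 3*l*(l*sin(l) + l - 2*cos(l))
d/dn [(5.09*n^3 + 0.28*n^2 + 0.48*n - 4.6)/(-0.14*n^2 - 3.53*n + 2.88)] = (-0.7126*n^4 - 35.9354*n^3 + 43.0564*n^2 + 0.3248*n - 14.8556)/(0.0196*n^4 + 0.9884*n^3 + 11.6545*n^2 - 20.3328*n + 8.2944)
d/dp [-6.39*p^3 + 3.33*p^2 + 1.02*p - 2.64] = -19.17*p^2 + 6.66*p + 1.02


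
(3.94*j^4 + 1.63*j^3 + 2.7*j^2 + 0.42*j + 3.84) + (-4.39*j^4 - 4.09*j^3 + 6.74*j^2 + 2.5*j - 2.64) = -0.45*j^4 - 2.46*j^3 + 9.44*j^2 + 2.92*j + 1.2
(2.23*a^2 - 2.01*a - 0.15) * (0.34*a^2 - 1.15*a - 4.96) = 0.7582*a^4 - 3.2479*a^3 - 8.8003*a^2 + 10.1421*a + 0.744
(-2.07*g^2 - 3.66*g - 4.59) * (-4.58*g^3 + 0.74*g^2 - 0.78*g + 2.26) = 9.4806*g^5 + 15.231*g^4 + 19.9284*g^3 - 5.22*g^2 - 4.6914*g - 10.3734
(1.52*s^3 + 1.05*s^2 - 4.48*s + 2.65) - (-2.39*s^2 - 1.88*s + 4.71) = 1.52*s^3 + 3.44*s^2 - 2.6*s - 2.06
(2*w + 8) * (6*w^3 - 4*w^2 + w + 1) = 12*w^4 + 40*w^3 - 30*w^2 + 10*w + 8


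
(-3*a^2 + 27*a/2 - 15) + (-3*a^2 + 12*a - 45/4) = -6*a^2 + 51*a/2 - 105/4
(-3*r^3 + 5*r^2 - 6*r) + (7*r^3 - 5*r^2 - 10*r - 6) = 4*r^3 - 16*r - 6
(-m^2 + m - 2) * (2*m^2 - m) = -2*m^4 + 3*m^3 - 5*m^2 + 2*m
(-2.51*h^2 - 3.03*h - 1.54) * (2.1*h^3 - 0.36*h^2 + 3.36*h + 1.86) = -5.271*h^5 - 5.4594*h^4 - 10.5768*h^3 - 14.295*h^2 - 10.8102*h - 2.8644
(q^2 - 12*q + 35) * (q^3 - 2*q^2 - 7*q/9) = q^5 - 14*q^4 + 524*q^3/9 - 182*q^2/3 - 245*q/9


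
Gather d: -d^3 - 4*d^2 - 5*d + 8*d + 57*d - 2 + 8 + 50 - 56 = -d^3 - 4*d^2 + 60*d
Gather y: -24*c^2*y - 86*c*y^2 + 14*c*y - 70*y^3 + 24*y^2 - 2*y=-70*y^3 + y^2*(24 - 86*c) + y*(-24*c^2 + 14*c - 2)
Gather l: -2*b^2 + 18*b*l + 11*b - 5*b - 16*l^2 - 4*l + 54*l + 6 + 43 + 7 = -2*b^2 + 6*b - 16*l^2 + l*(18*b + 50) + 56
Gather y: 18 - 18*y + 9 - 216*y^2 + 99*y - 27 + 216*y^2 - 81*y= 0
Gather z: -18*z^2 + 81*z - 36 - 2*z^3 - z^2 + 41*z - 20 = -2*z^3 - 19*z^2 + 122*z - 56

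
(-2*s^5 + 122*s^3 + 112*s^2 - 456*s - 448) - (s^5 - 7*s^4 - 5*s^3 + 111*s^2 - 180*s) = -3*s^5 + 7*s^4 + 127*s^3 + s^2 - 276*s - 448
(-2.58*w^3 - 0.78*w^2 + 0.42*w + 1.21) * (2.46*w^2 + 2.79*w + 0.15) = -6.3468*w^5 - 9.117*w^4 - 1.53*w^3 + 4.0314*w^2 + 3.4389*w + 0.1815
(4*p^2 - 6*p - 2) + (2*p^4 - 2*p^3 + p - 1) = 2*p^4 - 2*p^3 + 4*p^2 - 5*p - 3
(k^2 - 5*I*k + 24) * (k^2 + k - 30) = k^4 + k^3 - 5*I*k^3 - 6*k^2 - 5*I*k^2 + 24*k + 150*I*k - 720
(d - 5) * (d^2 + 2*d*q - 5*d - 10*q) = d^3 + 2*d^2*q - 10*d^2 - 20*d*q + 25*d + 50*q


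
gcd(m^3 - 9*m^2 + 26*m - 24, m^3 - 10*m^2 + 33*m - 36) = m^2 - 7*m + 12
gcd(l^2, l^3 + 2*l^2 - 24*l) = l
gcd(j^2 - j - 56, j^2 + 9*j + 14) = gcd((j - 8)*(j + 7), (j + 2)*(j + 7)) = j + 7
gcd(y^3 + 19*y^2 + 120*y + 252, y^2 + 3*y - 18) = y + 6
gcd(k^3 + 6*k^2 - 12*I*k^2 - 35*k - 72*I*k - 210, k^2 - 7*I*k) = k - 7*I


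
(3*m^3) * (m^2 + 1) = 3*m^5 + 3*m^3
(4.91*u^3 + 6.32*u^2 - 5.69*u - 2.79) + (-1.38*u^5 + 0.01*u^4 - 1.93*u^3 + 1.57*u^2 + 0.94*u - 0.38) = -1.38*u^5 + 0.01*u^4 + 2.98*u^3 + 7.89*u^2 - 4.75*u - 3.17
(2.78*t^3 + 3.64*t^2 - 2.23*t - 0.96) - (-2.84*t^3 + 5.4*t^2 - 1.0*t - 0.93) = 5.62*t^3 - 1.76*t^2 - 1.23*t - 0.0299999999999999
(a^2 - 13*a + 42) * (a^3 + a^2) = a^5 - 12*a^4 + 29*a^3 + 42*a^2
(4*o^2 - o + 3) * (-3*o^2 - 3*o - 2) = -12*o^4 - 9*o^3 - 14*o^2 - 7*o - 6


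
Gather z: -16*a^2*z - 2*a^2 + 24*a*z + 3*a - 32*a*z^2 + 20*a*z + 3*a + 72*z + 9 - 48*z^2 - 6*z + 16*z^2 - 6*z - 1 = -2*a^2 + 6*a + z^2*(-32*a - 32) + z*(-16*a^2 + 44*a + 60) + 8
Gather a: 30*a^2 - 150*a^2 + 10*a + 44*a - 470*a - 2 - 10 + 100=-120*a^2 - 416*a + 88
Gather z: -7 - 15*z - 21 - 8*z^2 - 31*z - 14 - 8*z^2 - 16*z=-16*z^2 - 62*z - 42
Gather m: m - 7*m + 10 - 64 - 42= -6*m - 96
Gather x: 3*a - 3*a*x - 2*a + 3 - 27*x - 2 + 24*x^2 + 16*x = a + 24*x^2 + x*(-3*a - 11) + 1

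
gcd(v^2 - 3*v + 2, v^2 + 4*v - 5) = v - 1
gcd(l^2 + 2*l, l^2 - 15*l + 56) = 1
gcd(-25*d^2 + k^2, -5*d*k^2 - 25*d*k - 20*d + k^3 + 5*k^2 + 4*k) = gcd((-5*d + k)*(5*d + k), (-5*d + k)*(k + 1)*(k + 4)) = 5*d - k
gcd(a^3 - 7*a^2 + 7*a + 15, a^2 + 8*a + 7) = a + 1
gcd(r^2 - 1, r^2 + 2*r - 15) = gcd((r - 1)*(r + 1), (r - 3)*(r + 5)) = 1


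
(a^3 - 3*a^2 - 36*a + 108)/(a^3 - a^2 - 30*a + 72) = (a - 6)/(a - 4)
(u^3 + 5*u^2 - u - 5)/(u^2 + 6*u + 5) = u - 1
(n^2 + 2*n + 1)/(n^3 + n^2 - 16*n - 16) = (n + 1)/(n^2 - 16)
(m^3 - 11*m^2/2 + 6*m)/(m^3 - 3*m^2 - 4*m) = (m - 3/2)/(m + 1)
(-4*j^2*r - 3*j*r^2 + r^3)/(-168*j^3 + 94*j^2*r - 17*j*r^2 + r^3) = r*(j + r)/(42*j^2 - 13*j*r + r^2)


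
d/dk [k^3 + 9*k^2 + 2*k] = 3*k^2 + 18*k + 2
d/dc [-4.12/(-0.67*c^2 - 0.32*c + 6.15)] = (-5.5208*c - 1.3184)/(0.67*c^2 + 0.32*c - 6.15)^2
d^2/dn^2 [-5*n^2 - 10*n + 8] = -10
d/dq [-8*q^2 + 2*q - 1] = 2 - 16*q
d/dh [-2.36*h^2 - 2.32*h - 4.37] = -4.72*h - 2.32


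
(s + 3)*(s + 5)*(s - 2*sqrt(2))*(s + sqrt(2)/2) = s^4 - 3*sqrt(2)*s^3/2 + 8*s^3 - 12*sqrt(2)*s^2 + 13*s^2 - 45*sqrt(2)*s/2 - 16*s - 30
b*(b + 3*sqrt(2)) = b^2 + 3*sqrt(2)*b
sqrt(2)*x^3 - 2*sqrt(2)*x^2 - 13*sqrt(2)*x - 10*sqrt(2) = (x - 5)*(x + 2)*(sqrt(2)*x + sqrt(2))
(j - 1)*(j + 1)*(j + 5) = j^3 + 5*j^2 - j - 5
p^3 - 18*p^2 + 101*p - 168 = (p - 8)*(p - 7)*(p - 3)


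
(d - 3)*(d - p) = d^2 - d*p - 3*d + 3*p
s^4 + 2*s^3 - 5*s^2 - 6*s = s*(s - 2)*(s + 1)*(s + 3)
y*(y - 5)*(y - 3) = y^3 - 8*y^2 + 15*y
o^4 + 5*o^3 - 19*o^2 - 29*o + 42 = (o - 3)*(o - 1)*(o + 2)*(o + 7)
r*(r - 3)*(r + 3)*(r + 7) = r^4 + 7*r^3 - 9*r^2 - 63*r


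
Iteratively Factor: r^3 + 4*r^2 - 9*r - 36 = (r - 3)*(r^2 + 7*r + 12) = (r - 3)*(r + 3)*(r + 4)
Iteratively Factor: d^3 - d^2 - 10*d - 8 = (d - 4)*(d^2 + 3*d + 2) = (d - 4)*(d + 1)*(d + 2)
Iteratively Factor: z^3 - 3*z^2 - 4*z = (z)*(z^2 - 3*z - 4) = z*(z + 1)*(z - 4)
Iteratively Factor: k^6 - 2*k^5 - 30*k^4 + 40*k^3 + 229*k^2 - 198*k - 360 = (k - 5)*(k^5 + 3*k^4 - 15*k^3 - 35*k^2 + 54*k + 72) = (k - 5)*(k - 2)*(k^4 + 5*k^3 - 5*k^2 - 45*k - 36) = (k - 5)*(k - 2)*(k + 3)*(k^3 + 2*k^2 - 11*k - 12) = (k - 5)*(k - 3)*(k - 2)*(k + 3)*(k^2 + 5*k + 4) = (k - 5)*(k - 3)*(k - 2)*(k + 3)*(k + 4)*(k + 1)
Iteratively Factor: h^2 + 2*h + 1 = (h + 1)*(h + 1)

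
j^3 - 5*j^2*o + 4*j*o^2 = j*(j - 4*o)*(j - o)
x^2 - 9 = (x - 3)*(x + 3)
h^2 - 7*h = h*(h - 7)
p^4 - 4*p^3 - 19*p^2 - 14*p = p*(p - 7)*(p + 1)*(p + 2)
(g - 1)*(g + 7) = g^2 + 6*g - 7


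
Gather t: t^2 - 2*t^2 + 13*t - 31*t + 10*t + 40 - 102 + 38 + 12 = -t^2 - 8*t - 12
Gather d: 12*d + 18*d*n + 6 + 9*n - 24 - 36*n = d*(18*n + 12) - 27*n - 18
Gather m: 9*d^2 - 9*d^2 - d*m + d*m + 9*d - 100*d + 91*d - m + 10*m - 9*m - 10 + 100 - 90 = 0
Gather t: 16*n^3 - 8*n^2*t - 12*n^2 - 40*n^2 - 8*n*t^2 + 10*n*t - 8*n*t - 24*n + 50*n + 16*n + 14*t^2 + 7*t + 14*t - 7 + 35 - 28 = 16*n^3 - 52*n^2 + 42*n + t^2*(14 - 8*n) + t*(-8*n^2 + 2*n + 21)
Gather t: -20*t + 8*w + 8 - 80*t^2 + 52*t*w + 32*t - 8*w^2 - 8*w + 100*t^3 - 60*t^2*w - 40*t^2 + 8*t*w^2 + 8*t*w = 100*t^3 + t^2*(-60*w - 120) + t*(8*w^2 + 60*w + 12) - 8*w^2 + 8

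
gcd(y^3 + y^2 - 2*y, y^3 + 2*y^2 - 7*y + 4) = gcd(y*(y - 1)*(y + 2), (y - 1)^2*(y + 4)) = y - 1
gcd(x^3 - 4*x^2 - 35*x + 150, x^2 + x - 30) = x^2 + x - 30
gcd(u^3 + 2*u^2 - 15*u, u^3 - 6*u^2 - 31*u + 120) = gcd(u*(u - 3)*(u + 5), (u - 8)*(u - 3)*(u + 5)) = u^2 + 2*u - 15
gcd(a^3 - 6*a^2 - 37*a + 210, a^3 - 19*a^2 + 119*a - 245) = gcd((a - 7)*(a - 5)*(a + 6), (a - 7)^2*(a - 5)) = a^2 - 12*a + 35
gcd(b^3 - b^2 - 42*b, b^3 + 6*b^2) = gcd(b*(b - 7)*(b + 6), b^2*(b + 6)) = b^2 + 6*b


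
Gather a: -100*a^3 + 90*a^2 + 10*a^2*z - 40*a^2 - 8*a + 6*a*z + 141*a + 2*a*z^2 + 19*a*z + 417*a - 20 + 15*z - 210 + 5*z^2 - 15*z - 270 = -100*a^3 + a^2*(10*z + 50) + a*(2*z^2 + 25*z + 550) + 5*z^2 - 500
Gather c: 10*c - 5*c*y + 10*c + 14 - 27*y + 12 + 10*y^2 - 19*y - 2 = c*(20 - 5*y) + 10*y^2 - 46*y + 24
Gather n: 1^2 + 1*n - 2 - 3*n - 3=-2*n - 4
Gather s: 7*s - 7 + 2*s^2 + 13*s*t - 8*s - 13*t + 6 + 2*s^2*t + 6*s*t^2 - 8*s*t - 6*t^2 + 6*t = s^2*(2*t + 2) + s*(6*t^2 + 5*t - 1) - 6*t^2 - 7*t - 1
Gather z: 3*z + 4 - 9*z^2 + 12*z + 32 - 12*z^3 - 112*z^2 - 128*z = -12*z^3 - 121*z^2 - 113*z + 36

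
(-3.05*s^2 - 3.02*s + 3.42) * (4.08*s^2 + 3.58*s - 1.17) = -12.444*s^4 - 23.2406*s^3 + 6.7105*s^2 + 15.777*s - 4.0014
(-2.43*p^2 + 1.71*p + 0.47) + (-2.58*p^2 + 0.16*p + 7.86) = -5.01*p^2 + 1.87*p + 8.33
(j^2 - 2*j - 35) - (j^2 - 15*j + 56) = 13*j - 91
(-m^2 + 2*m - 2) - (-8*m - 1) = -m^2 + 10*m - 1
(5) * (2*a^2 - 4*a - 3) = 10*a^2 - 20*a - 15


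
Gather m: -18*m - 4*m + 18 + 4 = 22 - 22*m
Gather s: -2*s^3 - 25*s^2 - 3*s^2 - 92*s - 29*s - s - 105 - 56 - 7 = -2*s^3 - 28*s^2 - 122*s - 168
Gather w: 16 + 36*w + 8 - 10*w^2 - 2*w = -10*w^2 + 34*w + 24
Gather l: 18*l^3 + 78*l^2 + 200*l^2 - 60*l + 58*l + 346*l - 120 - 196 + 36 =18*l^3 + 278*l^2 + 344*l - 280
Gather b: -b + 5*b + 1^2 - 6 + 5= 4*b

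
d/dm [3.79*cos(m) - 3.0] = -3.79*sin(m)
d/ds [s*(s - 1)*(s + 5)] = 3*s^2 + 8*s - 5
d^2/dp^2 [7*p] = 0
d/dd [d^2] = 2*d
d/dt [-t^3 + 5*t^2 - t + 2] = -3*t^2 + 10*t - 1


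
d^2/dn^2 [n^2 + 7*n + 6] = 2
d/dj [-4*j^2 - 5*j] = -8*j - 5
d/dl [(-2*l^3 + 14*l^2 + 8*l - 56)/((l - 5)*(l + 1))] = 2*(-l^4 + 8*l^3 - 17*l^2 - 14*l - 132)/(l^4 - 8*l^3 + 6*l^2 + 40*l + 25)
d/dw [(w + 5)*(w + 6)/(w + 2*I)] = (-(w + 5)*(w + 6) + (w + 2*I)*(2*w + 11))/(w + 2*I)^2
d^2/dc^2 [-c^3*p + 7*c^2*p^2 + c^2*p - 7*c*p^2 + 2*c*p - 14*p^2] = 2*p*(-3*c + 7*p + 1)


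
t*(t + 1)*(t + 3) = t^3 + 4*t^2 + 3*t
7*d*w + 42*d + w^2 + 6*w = (7*d + w)*(w + 6)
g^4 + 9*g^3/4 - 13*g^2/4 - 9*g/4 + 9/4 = (g - 1)*(g - 3/4)*(g + 1)*(g + 3)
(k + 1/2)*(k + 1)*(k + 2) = k^3 + 7*k^2/2 + 7*k/2 + 1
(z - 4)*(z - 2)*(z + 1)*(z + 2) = z^4 - 3*z^3 - 8*z^2 + 12*z + 16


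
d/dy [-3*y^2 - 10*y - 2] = -6*y - 10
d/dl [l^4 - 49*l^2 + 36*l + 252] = 4*l^3 - 98*l + 36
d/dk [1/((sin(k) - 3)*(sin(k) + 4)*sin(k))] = (-3*cos(k) - 2/tan(k) + 12*cos(k)/sin(k)^2)/((sin(k) - 3)^2*(sin(k) + 4)^2)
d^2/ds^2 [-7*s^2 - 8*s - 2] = -14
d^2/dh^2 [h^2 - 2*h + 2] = 2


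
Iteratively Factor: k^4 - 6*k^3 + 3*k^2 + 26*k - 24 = (k - 4)*(k^3 - 2*k^2 - 5*k + 6) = (k - 4)*(k + 2)*(k^2 - 4*k + 3) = (k - 4)*(k - 3)*(k + 2)*(k - 1)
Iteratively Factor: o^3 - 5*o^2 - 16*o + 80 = (o - 4)*(o^2 - o - 20) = (o - 5)*(o - 4)*(o + 4)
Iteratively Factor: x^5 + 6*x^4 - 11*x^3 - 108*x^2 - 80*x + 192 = (x + 4)*(x^4 + 2*x^3 - 19*x^2 - 32*x + 48) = (x - 4)*(x + 4)*(x^3 + 6*x^2 + 5*x - 12) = (x - 4)*(x + 4)^2*(x^2 + 2*x - 3) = (x - 4)*(x + 3)*(x + 4)^2*(x - 1)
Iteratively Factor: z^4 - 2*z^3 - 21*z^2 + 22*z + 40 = (z + 1)*(z^3 - 3*z^2 - 18*z + 40) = (z + 1)*(z + 4)*(z^2 - 7*z + 10) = (z - 2)*(z + 1)*(z + 4)*(z - 5)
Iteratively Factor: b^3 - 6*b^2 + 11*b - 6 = (b - 1)*(b^2 - 5*b + 6) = (b - 2)*(b - 1)*(b - 3)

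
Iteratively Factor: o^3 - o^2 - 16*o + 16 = (o + 4)*(o^2 - 5*o + 4) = (o - 4)*(o + 4)*(o - 1)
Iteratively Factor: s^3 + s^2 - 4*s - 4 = (s + 2)*(s^2 - s - 2) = (s - 2)*(s + 2)*(s + 1)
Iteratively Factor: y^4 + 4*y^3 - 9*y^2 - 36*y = (y - 3)*(y^3 + 7*y^2 + 12*y) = (y - 3)*(y + 4)*(y^2 + 3*y) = (y - 3)*(y + 3)*(y + 4)*(y)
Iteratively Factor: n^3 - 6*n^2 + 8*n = (n)*(n^2 - 6*n + 8) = n*(n - 4)*(n - 2)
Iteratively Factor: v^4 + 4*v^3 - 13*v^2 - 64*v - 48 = (v + 4)*(v^3 - 13*v - 12) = (v + 1)*(v + 4)*(v^2 - v - 12) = (v - 4)*(v + 1)*(v + 4)*(v + 3)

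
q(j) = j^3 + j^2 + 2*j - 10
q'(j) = 3*j^2 + 2*j + 2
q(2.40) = 14.38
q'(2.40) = 24.08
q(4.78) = 131.62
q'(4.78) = 80.11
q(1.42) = -2.28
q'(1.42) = 10.89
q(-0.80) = -11.47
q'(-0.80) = 2.32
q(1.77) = 2.22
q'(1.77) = 14.94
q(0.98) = -6.14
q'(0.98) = 6.84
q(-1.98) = -17.80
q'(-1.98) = 9.80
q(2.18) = 9.47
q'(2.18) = 20.62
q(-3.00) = -34.00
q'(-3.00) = 23.00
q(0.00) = -10.00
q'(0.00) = 2.00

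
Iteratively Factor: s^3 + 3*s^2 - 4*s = (s - 1)*(s^2 + 4*s) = s*(s - 1)*(s + 4)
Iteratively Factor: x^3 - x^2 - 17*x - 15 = (x - 5)*(x^2 + 4*x + 3) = (x - 5)*(x + 3)*(x + 1)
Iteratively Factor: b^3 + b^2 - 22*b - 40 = (b + 2)*(b^2 - b - 20) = (b + 2)*(b + 4)*(b - 5)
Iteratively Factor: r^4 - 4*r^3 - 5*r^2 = (r + 1)*(r^3 - 5*r^2) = r*(r + 1)*(r^2 - 5*r) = r*(r - 5)*(r + 1)*(r)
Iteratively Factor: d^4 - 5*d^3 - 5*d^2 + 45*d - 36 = (d - 3)*(d^3 - 2*d^2 - 11*d + 12) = (d - 3)*(d + 3)*(d^2 - 5*d + 4) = (d - 4)*(d - 3)*(d + 3)*(d - 1)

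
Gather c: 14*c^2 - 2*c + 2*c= 14*c^2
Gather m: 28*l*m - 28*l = 28*l*m - 28*l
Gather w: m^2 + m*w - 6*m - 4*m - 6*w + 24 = m^2 - 10*m + w*(m - 6) + 24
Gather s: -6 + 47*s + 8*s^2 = 8*s^2 + 47*s - 6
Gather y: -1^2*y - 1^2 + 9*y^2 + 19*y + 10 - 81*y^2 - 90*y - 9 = -72*y^2 - 72*y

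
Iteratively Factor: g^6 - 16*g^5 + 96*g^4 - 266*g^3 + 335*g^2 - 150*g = (g - 2)*(g^5 - 14*g^4 + 68*g^3 - 130*g^2 + 75*g) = (g - 5)*(g - 2)*(g^4 - 9*g^3 + 23*g^2 - 15*g) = (g - 5)^2*(g - 2)*(g^3 - 4*g^2 + 3*g) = (g - 5)^2*(g - 3)*(g - 2)*(g^2 - g) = (g - 5)^2*(g - 3)*(g - 2)*(g - 1)*(g)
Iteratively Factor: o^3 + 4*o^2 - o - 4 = (o - 1)*(o^2 + 5*o + 4) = (o - 1)*(o + 1)*(o + 4)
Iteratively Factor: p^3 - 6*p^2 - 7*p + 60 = (p + 3)*(p^2 - 9*p + 20) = (p - 5)*(p + 3)*(p - 4)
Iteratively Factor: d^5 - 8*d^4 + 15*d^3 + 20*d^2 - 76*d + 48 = (d - 2)*(d^4 - 6*d^3 + 3*d^2 + 26*d - 24) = (d - 2)*(d + 2)*(d^3 - 8*d^2 + 19*d - 12) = (d - 3)*(d - 2)*(d + 2)*(d^2 - 5*d + 4) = (d - 3)*(d - 2)*(d - 1)*(d + 2)*(d - 4)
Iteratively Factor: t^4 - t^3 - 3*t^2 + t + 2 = (t - 2)*(t^3 + t^2 - t - 1) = (t - 2)*(t - 1)*(t^2 + 2*t + 1) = (t - 2)*(t - 1)*(t + 1)*(t + 1)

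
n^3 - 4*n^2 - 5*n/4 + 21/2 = (n - 7/2)*(n - 2)*(n + 3/2)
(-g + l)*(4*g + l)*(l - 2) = -4*g^2*l + 8*g^2 + 3*g*l^2 - 6*g*l + l^3 - 2*l^2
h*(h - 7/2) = h^2 - 7*h/2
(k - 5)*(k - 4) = k^2 - 9*k + 20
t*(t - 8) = t^2 - 8*t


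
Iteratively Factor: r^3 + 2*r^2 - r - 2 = (r - 1)*(r^2 + 3*r + 2) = (r - 1)*(r + 1)*(r + 2)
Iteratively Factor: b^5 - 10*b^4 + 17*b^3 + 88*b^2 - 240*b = (b)*(b^4 - 10*b^3 + 17*b^2 + 88*b - 240) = b*(b - 4)*(b^3 - 6*b^2 - 7*b + 60) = b*(b - 4)*(b + 3)*(b^2 - 9*b + 20) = b*(b - 5)*(b - 4)*(b + 3)*(b - 4)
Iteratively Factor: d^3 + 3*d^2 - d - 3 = (d - 1)*(d^2 + 4*d + 3) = (d - 1)*(d + 1)*(d + 3)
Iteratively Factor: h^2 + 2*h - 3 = (h - 1)*(h + 3)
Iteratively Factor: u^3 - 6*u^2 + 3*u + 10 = (u - 5)*(u^2 - u - 2) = (u - 5)*(u + 1)*(u - 2)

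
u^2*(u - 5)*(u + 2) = u^4 - 3*u^3 - 10*u^2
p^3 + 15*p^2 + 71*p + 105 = (p + 3)*(p + 5)*(p + 7)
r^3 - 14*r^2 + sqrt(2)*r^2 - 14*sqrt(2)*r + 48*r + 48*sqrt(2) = (r - 8)*(r - 6)*(r + sqrt(2))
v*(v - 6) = v^2 - 6*v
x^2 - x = x*(x - 1)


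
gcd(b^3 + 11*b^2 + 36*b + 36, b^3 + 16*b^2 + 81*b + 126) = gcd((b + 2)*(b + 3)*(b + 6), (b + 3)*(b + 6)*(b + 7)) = b^2 + 9*b + 18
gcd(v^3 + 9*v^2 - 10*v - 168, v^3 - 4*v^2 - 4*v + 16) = v - 4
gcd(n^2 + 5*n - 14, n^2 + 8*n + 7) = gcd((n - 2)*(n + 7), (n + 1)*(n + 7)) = n + 7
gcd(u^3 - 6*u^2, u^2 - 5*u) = u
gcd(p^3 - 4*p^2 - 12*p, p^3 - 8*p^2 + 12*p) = p^2 - 6*p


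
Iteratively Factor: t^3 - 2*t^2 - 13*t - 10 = (t - 5)*(t^2 + 3*t + 2) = (t - 5)*(t + 1)*(t + 2)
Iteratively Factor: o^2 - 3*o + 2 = (o - 2)*(o - 1)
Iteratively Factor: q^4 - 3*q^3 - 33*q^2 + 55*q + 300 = (q + 4)*(q^3 - 7*q^2 - 5*q + 75) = (q - 5)*(q + 4)*(q^2 - 2*q - 15) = (q - 5)^2*(q + 4)*(q + 3)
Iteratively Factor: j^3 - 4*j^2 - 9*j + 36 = (j + 3)*(j^2 - 7*j + 12) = (j - 3)*(j + 3)*(j - 4)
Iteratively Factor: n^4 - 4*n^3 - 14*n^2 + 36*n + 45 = (n + 1)*(n^3 - 5*n^2 - 9*n + 45) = (n - 3)*(n + 1)*(n^2 - 2*n - 15) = (n - 3)*(n + 1)*(n + 3)*(n - 5)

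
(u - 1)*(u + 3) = u^2 + 2*u - 3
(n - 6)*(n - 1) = n^2 - 7*n + 6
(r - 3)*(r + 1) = r^2 - 2*r - 3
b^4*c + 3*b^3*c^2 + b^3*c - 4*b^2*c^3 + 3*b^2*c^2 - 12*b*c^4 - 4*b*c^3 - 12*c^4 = (b - 2*c)*(b + 2*c)*(b + 3*c)*(b*c + c)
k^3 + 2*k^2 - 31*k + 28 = (k - 4)*(k - 1)*(k + 7)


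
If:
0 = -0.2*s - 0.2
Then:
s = -1.00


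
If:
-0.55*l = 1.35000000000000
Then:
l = -2.45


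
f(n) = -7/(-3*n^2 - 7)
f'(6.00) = -0.02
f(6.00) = 0.06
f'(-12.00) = 0.00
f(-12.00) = 0.02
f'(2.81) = -0.13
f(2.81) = 0.23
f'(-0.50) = 0.35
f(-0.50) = 0.90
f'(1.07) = -0.41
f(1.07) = 0.67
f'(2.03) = -0.23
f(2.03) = 0.36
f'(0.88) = -0.43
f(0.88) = 0.75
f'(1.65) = -0.30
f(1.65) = 0.46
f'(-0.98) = 0.42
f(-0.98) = 0.71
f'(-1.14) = 0.40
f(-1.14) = 0.64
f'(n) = -42*n/(-3*n^2 - 7)^2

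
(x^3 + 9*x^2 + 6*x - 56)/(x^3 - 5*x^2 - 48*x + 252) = (x^2 + 2*x - 8)/(x^2 - 12*x + 36)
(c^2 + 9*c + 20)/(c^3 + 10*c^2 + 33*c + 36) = (c + 5)/(c^2 + 6*c + 9)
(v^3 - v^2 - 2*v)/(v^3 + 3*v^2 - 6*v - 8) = v/(v + 4)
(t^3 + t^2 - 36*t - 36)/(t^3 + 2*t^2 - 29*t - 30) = (t - 6)/(t - 5)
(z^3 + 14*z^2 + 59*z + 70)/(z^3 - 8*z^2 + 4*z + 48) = (z^2 + 12*z + 35)/(z^2 - 10*z + 24)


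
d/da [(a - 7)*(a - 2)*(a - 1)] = 3*a^2 - 20*a + 23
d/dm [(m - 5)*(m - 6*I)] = 2*m - 5 - 6*I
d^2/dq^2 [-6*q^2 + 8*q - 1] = -12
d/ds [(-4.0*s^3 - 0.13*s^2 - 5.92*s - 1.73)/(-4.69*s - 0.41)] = (37.52*s^3 + 5.5297*s^2 + 0.1066*s - 5.6865)/(21.9961*s^2 + 3.8458*s + 0.1681)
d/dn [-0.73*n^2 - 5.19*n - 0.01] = -1.46*n - 5.19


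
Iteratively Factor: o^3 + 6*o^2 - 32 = (o + 4)*(o^2 + 2*o - 8) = (o - 2)*(o + 4)*(o + 4)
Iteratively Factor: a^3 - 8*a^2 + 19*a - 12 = (a - 1)*(a^2 - 7*a + 12) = (a - 4)*(a - 1)*(a - 3)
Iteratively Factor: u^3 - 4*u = (u + 2)*(u^2 - 2*u) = (u - 2)*(u + 2)*(u)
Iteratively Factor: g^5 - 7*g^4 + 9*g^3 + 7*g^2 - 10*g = (g - 1)*(g^4 - 6*g^3 + 3*g^2 + 10*g) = g*(g - 1)*(g^3 - 6*g^2 + 3*g + 10) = g*(g - 2)*(g - 1)*(g^2 - 4*g - 5) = g*(g - 5)*(g - 2)*(g - 1)*(g + 1)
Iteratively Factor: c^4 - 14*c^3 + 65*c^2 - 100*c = (c - 5)*(c^3 - 9*c^2 + 20*c) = (c - 5)*(c - 4)*(c^2 - 5*c) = c*(c - 5)*(c - 4)*(c - 5)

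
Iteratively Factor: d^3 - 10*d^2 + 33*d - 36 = (d - 3)*(d^2 - 7*d + 12) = (d - 3)^2*(d - 4)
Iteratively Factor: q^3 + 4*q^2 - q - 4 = (q + 4)*(q^2 - 1) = (q + 1)*(q + 4)*(q - 1)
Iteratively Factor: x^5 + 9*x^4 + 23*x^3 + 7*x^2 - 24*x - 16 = (x + 4)*(x^4 + 5*x^3 + 3*x^2 - 5*x - 4) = (x - 1)*(x + 4)*(x^3 + 6*x^2 + 9*x + 4) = (x - 1)*(x + 1)*(x + 4)*(x^2 + 5*x + 4) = (x - 1)*(x + 1)*(x + 4)^2*(x + 1)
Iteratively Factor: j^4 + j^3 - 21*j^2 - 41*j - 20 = (j + 1)*(j^3 - 21*j - 20) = (j + 1)*(j + 4)*(j^2 - 4*j - 5) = (j - 5)*(j + 1)*(j + 4)*(j + 1)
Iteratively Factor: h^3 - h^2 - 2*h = (h)*(h^2 - h - 2) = h*(h - 2)*(h + 1)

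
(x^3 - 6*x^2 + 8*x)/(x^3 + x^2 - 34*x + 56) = x/(x + 7)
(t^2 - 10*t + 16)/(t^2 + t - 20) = (t^2 - 10*t + 16)/(t^2 + t - 20)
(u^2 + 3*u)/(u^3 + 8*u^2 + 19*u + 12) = u/(u^2 + 5*u + 4)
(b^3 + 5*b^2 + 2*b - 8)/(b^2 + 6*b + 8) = b - 1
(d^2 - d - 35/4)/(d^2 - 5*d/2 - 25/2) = (d - 7/2)/(d - 5)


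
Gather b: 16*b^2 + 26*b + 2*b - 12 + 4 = 16*b^2 + 28*b - 8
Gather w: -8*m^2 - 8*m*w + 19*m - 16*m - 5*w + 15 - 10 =-8*m^2 + 3*m + w*(-8*m - 5) + 5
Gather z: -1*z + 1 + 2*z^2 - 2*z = 2*z^2 - 3*z + 1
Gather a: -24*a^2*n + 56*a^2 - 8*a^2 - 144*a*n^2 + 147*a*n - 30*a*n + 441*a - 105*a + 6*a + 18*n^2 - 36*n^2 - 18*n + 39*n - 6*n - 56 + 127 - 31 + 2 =a^2*(48 - 24*n) + a*(-144*n^2 + 117*n + 342) - 18*n^2 + 15*n + 42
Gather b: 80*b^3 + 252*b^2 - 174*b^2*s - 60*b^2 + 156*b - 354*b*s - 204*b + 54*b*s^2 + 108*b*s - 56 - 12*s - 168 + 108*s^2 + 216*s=80*b^3 + b^2*(192 - 174*s) + b*(54*s^2 - 246*s - 48) + 108*s^2 + 204*s - 224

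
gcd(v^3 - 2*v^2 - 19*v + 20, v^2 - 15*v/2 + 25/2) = v - 5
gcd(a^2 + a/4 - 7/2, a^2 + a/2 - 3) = a + 2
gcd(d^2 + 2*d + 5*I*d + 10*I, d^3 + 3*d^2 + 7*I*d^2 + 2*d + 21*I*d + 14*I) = d + 2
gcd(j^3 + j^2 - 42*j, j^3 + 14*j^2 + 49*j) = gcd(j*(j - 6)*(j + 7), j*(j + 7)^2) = j^2 + 7*j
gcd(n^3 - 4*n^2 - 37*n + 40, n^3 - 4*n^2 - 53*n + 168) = n - 8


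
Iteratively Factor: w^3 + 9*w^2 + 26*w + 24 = (w + 4)*(w^2 + 5*w + 6) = (w + 3)*(w + 4)*(w + 2)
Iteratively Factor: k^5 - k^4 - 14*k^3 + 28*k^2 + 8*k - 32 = (k + 4)*(k^4 - 5*k^3 + 6*k^2 + 4*k - 8) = (k + 1)*(k + 4)*(k^3 - 6*k^2 + 12*k - 8) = (k - 2)*(k + 1)*(k + 4)*(k^2 - 4*k + 4) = (k - 2)^2*(k + 1)*(k + 4)*(k - 2)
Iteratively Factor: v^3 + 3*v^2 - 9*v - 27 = (v - 3)*(v^2 + 6*v + 9) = (v - 3)*(v + 3)*(v + 3)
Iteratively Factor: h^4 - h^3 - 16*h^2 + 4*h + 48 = (h + 2)*(h^3 - 3*h^2 - 10*h + 24) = (h + 2)*(h + 3)*(h^2 - 6*h + 8) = (h - 4)*(h + 2)*(h + 3)*(h - 2)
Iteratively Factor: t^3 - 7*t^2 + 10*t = (t - 5)*(t^2 - 2*t) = t*(t - 5)*(t - 2)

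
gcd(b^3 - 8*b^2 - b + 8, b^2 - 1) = b^2 - 1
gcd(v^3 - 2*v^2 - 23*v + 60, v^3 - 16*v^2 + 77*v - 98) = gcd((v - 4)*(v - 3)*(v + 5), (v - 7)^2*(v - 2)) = 1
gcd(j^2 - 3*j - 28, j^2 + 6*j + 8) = j + 4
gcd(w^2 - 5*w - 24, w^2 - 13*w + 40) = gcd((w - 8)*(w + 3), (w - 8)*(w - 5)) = w - 8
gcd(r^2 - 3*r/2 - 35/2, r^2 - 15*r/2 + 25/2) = r - 5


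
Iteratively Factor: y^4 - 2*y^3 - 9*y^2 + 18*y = (y)*(y^3 - 2*y^2 - 9*y + 18) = y*(y - 2)*(y^2 - 9) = y*(y - 2)*(y + 3)*(y - 3)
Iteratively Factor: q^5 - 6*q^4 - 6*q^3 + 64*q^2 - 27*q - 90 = (q - 5)*(q^4 - q^3 - 11*q^2 + 9*q + 18) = (q - 5)*(q + 1)*(q^3 - 2*q^2 - 9*q + 18) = (q - 5)*(q - 2)*(q + 1)*(q^2 - 9) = (q - 5)*(q - 2)*(q + 1)*(q + 3)*(q - 3)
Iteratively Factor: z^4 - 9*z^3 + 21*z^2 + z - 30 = (z + 1)*(z^3 - 10*z^2 + 31*z - 30) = (z - 3)*(z + 1)*(z^2 - 7*z + 10) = (z - 3)*(z - 2)*(z + 1)*(z - 5)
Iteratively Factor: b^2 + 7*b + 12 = (b + 3)*(b + 4)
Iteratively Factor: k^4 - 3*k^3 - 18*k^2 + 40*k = (k)*(k^3 - 3*k^2 - 18*k + 40) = k*(k - 5)*(k^2 + 2*k - 8) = k*(k - 5)*(k + 4)*(k - 2)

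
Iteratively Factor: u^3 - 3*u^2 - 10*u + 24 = (u - 4)*(u^2 + u - 6) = (u - 4)*(u + 3)*(u - 2)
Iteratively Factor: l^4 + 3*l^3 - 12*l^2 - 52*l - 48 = (l + 2)*(l^3 + l^2 - 14*l - 24) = (l + 2)^2*(l^2 - l - 12) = (l + 2)^2*(l + 3)*(l - 4)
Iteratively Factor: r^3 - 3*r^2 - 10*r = (r - 5)*(r^2 + 2*r) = (r - 5)*(r + 2)*(r)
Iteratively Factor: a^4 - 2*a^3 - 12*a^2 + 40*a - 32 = (a + 4)*(a^3 - 6*a^2 + 12*a - 8) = (a - 2)*(a + 4)*(a^2 - 4*a + 4) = (a - 2)^2*(a + 4)*(a - 2)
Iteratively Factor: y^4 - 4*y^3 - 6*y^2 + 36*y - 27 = (y - 3)*(y^3 - y^2 - 9*y + 9) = (y - 3)*(y + 3)*(y^2 - 4*y + 3) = (y - 3)^2*(y + 3)*(y - 1)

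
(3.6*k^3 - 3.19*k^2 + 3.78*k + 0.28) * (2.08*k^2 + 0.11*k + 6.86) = 7.488*k^5 - 6.2392*k^4 + 32.2075*k^3 - 20.8852*k^2 + 25.9616*k + 1.9208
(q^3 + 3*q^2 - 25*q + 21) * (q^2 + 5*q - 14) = q^5 + 8*q^4 - 24*q^3 - 146*q^2 + 455*q - 294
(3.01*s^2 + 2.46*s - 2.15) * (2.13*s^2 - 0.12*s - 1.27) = 6.4113*s^4 + 4.8786*s^3 - 8.6974*s^2 - 2.8662*s + 2.7305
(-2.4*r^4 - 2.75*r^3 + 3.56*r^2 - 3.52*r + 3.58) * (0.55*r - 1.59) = -1.32*r^5 + 2.3035*r^4 + 6.3305*r^3 - 7.5964*r^2 + 7.5658*r - 5.6922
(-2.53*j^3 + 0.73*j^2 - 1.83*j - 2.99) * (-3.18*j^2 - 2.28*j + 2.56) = 8.0454*j^5 + 3.447*j^4 - 2.3218*j^3 + 15.5494*j^2 + 2.1324*j - 7.6544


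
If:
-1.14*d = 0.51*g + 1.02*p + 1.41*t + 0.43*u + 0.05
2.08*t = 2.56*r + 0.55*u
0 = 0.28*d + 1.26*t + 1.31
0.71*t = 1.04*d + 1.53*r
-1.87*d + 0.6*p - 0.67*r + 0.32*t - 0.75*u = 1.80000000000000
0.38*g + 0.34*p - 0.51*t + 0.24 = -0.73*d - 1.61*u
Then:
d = 0.53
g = -5.94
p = 4.01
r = -0.90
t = -1.16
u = -0.20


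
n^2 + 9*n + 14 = (n + 2)*(n + 7)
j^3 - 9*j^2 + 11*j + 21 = (j - 7)*(j - 3)*(j + 1)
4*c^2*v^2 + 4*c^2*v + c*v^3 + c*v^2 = v*(4*c + v)*(c*v + c)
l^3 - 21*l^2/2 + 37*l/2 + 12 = (l - 8)*(l - 3)*(l + 1/2)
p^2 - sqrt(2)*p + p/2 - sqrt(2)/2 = (p + 1/2)*(p - sqrt(2))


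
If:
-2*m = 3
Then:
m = -3/2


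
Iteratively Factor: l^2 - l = (l)*(l - 1)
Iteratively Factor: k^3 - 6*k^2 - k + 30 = (k - 5)*(k^2 - k - 6) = (k - 5)*(k + 2)*(k - 3)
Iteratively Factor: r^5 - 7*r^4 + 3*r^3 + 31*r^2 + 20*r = (r - 5)*(r^4 - 2*r^3 - 7*r^2 - 4*r) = (r - 5)*(r - 4)*(r^3 + 2*r^2 + r) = (r - 5)*(r - 4)*(r + 1)*(r^2 + r) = r*(r - 5)*(r - 4)*(r + 1)*(r + 1)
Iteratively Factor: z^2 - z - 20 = (z - 5)*(z + 4)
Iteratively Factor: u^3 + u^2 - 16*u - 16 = (u + 4)*(u^2 - 3*u - 4) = (u + 1)*(u + 4)*(u - 4)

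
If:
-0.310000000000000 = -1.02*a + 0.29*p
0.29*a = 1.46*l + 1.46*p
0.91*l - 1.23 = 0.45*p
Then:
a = 0.05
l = 0.91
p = -0.90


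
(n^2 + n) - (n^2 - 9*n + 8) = 10*n - 8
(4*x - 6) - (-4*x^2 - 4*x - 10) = 4*x^2 + 8*x + 4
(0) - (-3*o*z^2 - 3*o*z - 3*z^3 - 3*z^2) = 3*o*z^2 + 3*o*z + 3*z^3 + 3*z^2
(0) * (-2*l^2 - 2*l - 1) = 0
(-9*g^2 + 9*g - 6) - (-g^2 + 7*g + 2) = -8*g^2 + 2*g - 8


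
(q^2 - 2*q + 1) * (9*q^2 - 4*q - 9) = 9*q^4 - 22*q^3 + 8*q^2 + 14*q - 9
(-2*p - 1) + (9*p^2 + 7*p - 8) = 9*p^2 + 5*p - 9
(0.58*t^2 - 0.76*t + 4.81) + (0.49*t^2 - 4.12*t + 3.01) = 1.07*t^2 - 4.88*t + 7.82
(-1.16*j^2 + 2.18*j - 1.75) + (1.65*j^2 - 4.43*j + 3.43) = 0.49*j^2 - 2.25*j + 1.68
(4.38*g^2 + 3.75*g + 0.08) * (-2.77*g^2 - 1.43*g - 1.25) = -12.1326*g^4 - 16.6509*g^3 - 11.0591*g^2 - 4.8019*g - 0.1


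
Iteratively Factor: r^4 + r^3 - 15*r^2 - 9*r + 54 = (r + 3)*(r^3 - 2*r^2 - 9*r + 18) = (r - 3)*(r + 3)*(r^2 + r - 6) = (r - 3)*(r - 2)*(r + 3)*(r + 3)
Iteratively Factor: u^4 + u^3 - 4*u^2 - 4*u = (u + 2)*(u^3 - u^2 - 2*u) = (u - 2)*(u + 2)*(u^2 + u) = u*(u - 2)*(u + 2)*(u + 1)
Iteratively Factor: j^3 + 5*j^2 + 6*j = (j + 3)*(j^2 + 2*j) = j*(j + 3)*(j + 2)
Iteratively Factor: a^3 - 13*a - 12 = (a + 1)*(a^2 - a - 12) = (a - 4)*(a + 1)*(a + 3)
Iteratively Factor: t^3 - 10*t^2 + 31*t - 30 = (t - 3)*(t^2 - 7*t + 10) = (t - 3)*(t - 2)*(t - 5)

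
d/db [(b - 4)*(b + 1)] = 2*b - 3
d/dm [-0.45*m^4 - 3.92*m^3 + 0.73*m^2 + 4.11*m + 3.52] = -1.8*m^3 - 11.76*m^2 + 1.46*m + 4.11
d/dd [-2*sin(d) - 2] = -2*cos(d)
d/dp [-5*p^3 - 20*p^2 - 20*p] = -15*p^2 - 40*p - 20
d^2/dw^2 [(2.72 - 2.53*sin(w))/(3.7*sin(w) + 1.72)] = (-53.33772*sin(w)^2 + 24.794832*sin(w) + 106.67544)/(50.653*sin(w)^3 + 70.6404*sin(w)^2 + 32.83824*sin(w) + 5.088448)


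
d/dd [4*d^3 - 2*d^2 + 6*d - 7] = 12*d^2 - 4*d + 6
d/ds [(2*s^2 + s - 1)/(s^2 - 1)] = -1/(s^2 - 2*s + 1)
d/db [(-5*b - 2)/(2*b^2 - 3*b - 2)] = 2*(5*b^2 + 4*b + 2)/(4*b^4 - 12*b^3 + b^2 + 12*b + 4)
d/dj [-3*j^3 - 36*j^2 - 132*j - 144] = -9*j^2 - 72*j - 132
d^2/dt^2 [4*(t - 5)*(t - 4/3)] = 8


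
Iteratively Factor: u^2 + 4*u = (u)*(u + 4)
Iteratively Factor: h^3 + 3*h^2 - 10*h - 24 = (h + 2)*(h^2 + h - 12) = (h - 3)*(h + 2)*(h + 4)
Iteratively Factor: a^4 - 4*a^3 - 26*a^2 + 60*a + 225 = (a - 5)*(a^3 + a^2 - 21*a - 45) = (a - 5)^2*(a^2 + 6*a + 9) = (a - 5)^2*(a + 3)*(a + 3)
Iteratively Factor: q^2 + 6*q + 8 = (q + 2)*(q + 4)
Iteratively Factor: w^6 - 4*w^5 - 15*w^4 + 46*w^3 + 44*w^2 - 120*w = (w)*(w^5 - 4*w^4 - 15*w^3 + 46*w^2 + 44*w - 120) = w*(w - 5)*(w^4 + w^3 - 10*w^2 - 4*w + 24) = w*(w - 5)*(w - 2)*(w^3 + 3*w^2 - 4*w - 12) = w*(w - 5)*(w - 2)^2*(w^2 + 5*w + 6) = w*(w - 5)*(w - 2)^2*(w + 2)*(w + 3)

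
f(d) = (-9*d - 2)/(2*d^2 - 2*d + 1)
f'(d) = (2 - 4*d)*(-9*d - 2)/(2*d^2 - 2*d + 1)^2 - 9/(2*d^2 - 2*d + 1) = (18*d^2 + 8*d - 13)/(4*d^4 - 8*d^3 + 8*d^2 - 4*d + 1)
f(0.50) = -13.00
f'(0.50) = -18.00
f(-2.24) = 1.17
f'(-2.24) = 0.25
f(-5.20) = 0.68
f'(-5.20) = 0.10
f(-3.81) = 0.86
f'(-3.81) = 0.15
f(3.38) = -1.90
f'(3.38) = 0.75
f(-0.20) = -0.14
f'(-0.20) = -6.34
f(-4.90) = 0.72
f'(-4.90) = 0.11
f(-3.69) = 0.88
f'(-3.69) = 0.16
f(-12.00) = 0.34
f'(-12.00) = 0.03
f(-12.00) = 0.34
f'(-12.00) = 0.03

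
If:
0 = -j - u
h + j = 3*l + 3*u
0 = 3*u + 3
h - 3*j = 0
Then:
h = 3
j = 1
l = 7/3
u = -1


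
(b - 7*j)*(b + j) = b^2 - 6*b*j - 7*j^2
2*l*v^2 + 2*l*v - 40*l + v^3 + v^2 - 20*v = (2*l + v)*(v - 4)*(v + 5)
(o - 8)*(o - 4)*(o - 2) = o^3 - 14*o^2 + 56*o - 64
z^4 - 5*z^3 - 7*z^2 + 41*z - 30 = (z - 5)*(z - 2)*(z - 1)*(z + 3)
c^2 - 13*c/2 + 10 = (c - 4)*(c - 5/2)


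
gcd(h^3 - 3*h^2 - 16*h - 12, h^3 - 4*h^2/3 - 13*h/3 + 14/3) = h + 2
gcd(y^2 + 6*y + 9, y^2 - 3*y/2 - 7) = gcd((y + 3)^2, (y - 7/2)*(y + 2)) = 1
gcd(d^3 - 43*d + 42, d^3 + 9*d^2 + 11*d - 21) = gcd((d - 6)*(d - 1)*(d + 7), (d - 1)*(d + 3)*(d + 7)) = d^2 + 6*d - 7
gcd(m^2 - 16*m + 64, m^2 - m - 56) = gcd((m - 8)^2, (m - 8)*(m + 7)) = m - 8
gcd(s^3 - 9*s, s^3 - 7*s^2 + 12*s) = s^2 - 3*s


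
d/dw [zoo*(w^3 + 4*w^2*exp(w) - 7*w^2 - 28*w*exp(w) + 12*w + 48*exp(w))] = zoo*(w^2*exp(w) + w^2 + w*exp(w) + w + exp(w) + 1)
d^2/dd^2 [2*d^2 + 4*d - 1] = 4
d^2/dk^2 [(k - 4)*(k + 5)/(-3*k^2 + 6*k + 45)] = 2*(-3*k^3 + 15*k^2 - 165*k + 185)/(3*(k^6 - 6*k^5 - 33*k^4 + 172*k^3 + 495*k^2 - 1350*k - 3375))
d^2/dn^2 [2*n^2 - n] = 4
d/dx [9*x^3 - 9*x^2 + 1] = 9*x*(3*x - 2)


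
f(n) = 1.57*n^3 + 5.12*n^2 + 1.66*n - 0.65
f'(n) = 4.71*n^2 + 10.24*n + 1.66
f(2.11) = 40.40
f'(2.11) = 44.24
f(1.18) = 11.02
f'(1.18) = 20.30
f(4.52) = 256.44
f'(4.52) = 144.17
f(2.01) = 36.12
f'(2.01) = 41.27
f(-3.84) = -20.43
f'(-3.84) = 31.79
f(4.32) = 228.65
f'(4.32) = 133.80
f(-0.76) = 0.36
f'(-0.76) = -3.40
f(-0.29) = -0.74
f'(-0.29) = -0.91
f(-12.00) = -1996.25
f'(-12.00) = 557.02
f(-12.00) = -1996.25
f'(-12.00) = 557.02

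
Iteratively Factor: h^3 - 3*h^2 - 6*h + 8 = (h - 4)*(h^2 + h - 2) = (h - 4)*(h - 1)*(h + 2)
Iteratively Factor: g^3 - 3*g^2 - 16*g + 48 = (g + 4)*(g^2 - 7*g + 12) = (g - 3)*(g + 4)*(g - 4)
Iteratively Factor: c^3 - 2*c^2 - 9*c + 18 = (c - 3)*(c^2 + c - 6) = (c - 3)*(c - 2)*(c + 3)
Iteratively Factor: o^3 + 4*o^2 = (o + 4)*(o^2) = o*(o + 4)*(o)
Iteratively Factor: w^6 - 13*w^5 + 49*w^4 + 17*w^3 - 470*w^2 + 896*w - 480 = (w - 2)*(w^5 - 11*w^4 + 27*w^3 + 71*w^2 - 328*w + 240) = (w - 4)*(w - 2)*(w^4 - 7*w^3 - w^2 + 67*w - 60) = (w - 4)*(w - 2)*(w + 3)*(w^3 - 10*w^2 + 29*w - 20) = (w - 4)*(w - 2)*(w - 1)*(w + 3)*(w^2 - 9*w + 20) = (w - 4)^2*(w - 2)*(w - 1)*(w + 3)*(w - 5)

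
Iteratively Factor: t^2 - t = (t - 1)*(t)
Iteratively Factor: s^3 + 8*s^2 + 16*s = (s + 4)*(s^2 + 4*s) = s*(s + 4)*(s + 4)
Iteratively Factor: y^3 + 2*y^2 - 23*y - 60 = (y + 4)*(y^2 - 2*y - 15) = (y + 3)*(y + 4)*(y - 5)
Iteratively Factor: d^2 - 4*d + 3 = (d - 1)*(d - 3)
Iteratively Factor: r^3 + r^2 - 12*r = (r - 3)*(r^2 + 4*r) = r*(r - 3)*(r + 4)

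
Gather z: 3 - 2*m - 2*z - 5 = -2*m - 2*z - 2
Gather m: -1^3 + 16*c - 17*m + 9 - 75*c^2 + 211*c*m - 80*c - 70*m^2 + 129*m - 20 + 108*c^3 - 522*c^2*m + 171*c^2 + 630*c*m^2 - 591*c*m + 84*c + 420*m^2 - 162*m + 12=108*c^3 + 96*c^2 + 20*c + m^2*(630*c + 350) + m*(-522*c^2 - 380*c - 50)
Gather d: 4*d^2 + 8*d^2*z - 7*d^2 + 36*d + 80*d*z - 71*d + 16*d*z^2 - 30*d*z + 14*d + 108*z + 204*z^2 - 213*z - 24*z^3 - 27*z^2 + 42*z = d^2*(8*z - 3) + d*(16*z^2 + 50*z - 21) - 24*z^3 + 177*z^2 - 63*z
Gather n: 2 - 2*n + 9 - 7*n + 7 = 18 - 9*n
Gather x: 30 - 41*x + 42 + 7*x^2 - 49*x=7*x^2 - 90*x + 72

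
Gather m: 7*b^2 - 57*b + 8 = 7*b^2 - 57*b + 8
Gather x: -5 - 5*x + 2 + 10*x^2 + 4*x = 10*x^2 - x - 3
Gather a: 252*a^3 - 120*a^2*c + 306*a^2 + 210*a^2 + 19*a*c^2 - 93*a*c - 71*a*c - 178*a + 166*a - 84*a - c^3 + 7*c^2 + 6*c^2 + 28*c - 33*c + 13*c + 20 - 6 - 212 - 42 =252*a^3 + a^2*(516 - 120*c) + a*(19*c^2 - 164*c - 96) - c^3 + 13*c^2 + 8*c - 240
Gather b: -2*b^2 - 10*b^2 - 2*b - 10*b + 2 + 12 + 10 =-12*b^2 - 12*b + 24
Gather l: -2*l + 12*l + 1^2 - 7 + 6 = 10*l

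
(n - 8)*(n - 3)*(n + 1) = n^3 - 10*n^2 + 13*n + 24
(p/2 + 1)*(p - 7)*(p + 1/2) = p^3/2 - 9*p^2/4 - 33*p/4 - 7/2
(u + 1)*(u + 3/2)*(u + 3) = u^3 + 11*u^2/2 + 9*u + 9/2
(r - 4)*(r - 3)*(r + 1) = r^3 - 6*r^2 + 5*r + 12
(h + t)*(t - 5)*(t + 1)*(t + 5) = h*t^3 + h*t^2 - 25*h*t - 25*h + t^4 + t^3 - 25*t^2 - 25*t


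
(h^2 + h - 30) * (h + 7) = h^3 + 8*h^2 - 23*h - 210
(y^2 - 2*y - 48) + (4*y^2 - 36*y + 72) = 5*y^2 - 38*y + 24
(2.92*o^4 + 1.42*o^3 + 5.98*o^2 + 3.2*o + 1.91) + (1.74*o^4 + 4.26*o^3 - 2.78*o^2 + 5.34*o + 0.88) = 4.66*o^4 + 5.68*o^3 + 3.2*o^2 + 8.54*o + 2.79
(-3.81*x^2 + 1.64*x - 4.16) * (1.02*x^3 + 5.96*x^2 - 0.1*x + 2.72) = -3.8862*x^5 - 21.0348*x^4 + 5.9122*x^3 - 35.3208*x^2 + 4.8768*x - 11.3152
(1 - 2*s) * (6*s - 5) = -12*s^2 + 16*s - 5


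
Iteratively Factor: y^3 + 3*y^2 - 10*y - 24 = (y - 3)*(y^2 + 6*y + 8) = (y - 3)*(y + 2)*(y + 4)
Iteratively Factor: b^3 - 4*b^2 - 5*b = (b + 1)*(b^2 - 5*b) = (b - 5)*(b + 1)*(b)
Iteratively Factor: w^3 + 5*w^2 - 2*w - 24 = (w + 3)*(w^2 + 2*w - 8) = (w - 2)*(w + 3)*(w + 4)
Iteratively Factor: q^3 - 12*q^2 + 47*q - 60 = (q - 4)*(q^2 - 8*q + 15) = (q - 4)*(q - 3)*(q - 5)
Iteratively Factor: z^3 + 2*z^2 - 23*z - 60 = (z - 5)*(z^2 + 7*z + 12) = (z - 5)*(z + 4)*(z + 3)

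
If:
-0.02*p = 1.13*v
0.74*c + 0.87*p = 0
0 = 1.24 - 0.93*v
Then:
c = 88.57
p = -75.33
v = 1.33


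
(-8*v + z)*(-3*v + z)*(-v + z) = -24*v^3 + 35*v^2*z - 12*v*z^2 + z^3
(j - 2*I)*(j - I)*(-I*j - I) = -I*j^3 - 3*j^2 - I*j^2 - 3*j + 2*I*j + 2*I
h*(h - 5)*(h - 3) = h^3 - 8*h^2 + 15*h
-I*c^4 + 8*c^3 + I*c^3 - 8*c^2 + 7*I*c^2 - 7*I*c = c*(c - 1)*(c + 7*I)*(-I*c + 1)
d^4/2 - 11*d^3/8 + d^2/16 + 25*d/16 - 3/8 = (d/2 + 1/2)*(d - 2)*(d - 3/2)*(d - 1/4)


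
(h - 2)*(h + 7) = h^2 + 5*h - 14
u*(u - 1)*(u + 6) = u^3 + 5*u^2 - 6*u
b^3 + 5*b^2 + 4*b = b*(b + 1)*(b + 4)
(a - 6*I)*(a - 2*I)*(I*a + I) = I*a^3 + 8*a^2 + I*a^2 + 8*a - 12*I*a - 12*I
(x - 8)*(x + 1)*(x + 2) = x^3 - 5*x^2 - 22*x - 16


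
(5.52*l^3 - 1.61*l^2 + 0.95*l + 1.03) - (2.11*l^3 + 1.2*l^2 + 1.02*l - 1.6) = 3.41*l^3 - 2.81*l^2 - 0.0700000000000001*l + 2.63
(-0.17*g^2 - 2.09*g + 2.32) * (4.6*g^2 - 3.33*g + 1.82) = -0.782*g^4 - 9.0479*g^3 + 17.3223*g^2 - 11.5294*g + 4.2224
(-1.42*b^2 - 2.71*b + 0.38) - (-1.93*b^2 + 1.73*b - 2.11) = 0.51*b^2 - 4.44*b + 2.49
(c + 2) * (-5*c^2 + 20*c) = -5*c^3 + 10*c^2 + 40*c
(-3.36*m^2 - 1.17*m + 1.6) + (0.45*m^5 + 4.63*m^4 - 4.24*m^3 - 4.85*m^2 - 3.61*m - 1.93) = 0.45*m^5 + 4.63*m^4 - 4.24*m^3 - 8.21*m^2 - 4.78*m - 0.33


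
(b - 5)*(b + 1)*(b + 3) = b^3 - b^2 - 17*b - 15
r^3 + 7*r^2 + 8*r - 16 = (r - 1)*(r + 4)^2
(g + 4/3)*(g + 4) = g^2 + 16*g/3 + 16/3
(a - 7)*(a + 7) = a^2 - 49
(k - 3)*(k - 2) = k^2 - 5*k + 6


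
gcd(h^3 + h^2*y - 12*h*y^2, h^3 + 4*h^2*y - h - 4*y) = h + 4*y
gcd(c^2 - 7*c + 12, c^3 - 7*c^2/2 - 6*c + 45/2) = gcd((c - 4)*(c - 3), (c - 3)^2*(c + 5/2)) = c - 3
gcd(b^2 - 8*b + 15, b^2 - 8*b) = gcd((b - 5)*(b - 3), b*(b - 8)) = 1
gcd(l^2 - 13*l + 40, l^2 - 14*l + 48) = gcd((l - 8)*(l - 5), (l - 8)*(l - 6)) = l - 8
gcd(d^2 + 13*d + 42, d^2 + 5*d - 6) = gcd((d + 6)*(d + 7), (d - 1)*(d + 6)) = d + 6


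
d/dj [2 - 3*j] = -3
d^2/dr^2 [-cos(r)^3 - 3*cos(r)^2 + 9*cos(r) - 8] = -33*cos(r)/4 + 6*cos(2*r) + 9*cos(3*r)/4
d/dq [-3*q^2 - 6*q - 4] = -6*q - 6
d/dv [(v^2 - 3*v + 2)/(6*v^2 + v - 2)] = (19*v^2 - 28*v + 4)/(36*v^4 + 12*v^3 - 23*v^2 - 4*v + 4)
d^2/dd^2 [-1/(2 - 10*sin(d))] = 5*(-5*sin(d)^2 - sin(d) + 10)/(2*(5*sin(d) - 1)^3)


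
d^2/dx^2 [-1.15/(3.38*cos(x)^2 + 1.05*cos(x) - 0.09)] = (52.55224*(1 - cos(x)^2)^2 + 12.24405*cos(x)^3 + 28.943315*cos(x)^2 - 24.379425*cos(x) - 55.78765)/(3.38*cos(x)^2 + 1.05*cos(x) - 0.09)^3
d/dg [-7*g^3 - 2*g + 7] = -21*g^2 - 2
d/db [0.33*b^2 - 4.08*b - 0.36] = 0.66*b - 4.08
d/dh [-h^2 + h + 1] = 1 - 2*h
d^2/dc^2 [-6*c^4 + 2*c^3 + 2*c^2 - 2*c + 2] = -72*c^2 + 12*c + 4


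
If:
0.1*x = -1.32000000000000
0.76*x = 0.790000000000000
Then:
No Solution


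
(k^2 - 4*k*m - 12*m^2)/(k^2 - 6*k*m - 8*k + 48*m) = (k + 2*m)/(k - 8)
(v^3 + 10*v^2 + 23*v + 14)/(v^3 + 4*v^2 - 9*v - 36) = (v^3 + 10*v^2 + 23*v + 14)/(v^3 + 4*v^2 - 9*v - 36)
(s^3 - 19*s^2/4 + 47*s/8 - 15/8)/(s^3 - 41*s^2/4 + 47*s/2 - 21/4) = (8*s^2 - 14*s + 5)/(2*(4*s^2 - 29*s + 7))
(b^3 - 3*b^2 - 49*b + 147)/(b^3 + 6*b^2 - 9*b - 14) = (b^2 - 10*b + 21)/(b^2 - b - 2)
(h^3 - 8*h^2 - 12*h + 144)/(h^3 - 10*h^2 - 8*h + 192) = (h - 6)/(h - 8)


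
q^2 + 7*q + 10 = (q + 2)*(q + 5)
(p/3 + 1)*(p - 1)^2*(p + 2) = p^4/3 + p^3 - p^2 - 7*p/3 + 2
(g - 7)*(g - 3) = g^2 - 10*g + 21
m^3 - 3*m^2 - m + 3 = (m - 3)*(m - 1)*(m + 1)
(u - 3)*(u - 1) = u^2 - 4*u + 3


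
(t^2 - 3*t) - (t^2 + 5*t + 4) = -8*t - 4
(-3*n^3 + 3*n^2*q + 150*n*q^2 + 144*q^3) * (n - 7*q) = -3*n^4 + 24*n^3*q + 129*n^2*q^2 - 906*n*q^3 - 1008*q^4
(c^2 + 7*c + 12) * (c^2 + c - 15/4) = c^4 + 8*c^3 + 61*c^2/4 - 57*c/4 - 45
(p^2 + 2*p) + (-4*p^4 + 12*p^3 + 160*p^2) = -4*p^4 + 12*p^3 + 161*p^2 + 2*p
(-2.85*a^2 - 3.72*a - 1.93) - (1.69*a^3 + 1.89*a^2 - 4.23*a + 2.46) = -1.69*a^3 - 4.74*a^2 + 0.51*a - 4.39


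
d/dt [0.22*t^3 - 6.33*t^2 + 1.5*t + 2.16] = 0.66*t^2 - 12.66*t + 1.5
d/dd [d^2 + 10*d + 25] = 2*d + 10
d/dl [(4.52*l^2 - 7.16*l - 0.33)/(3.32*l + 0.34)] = (15.0064*l^2 + 3.0736*l - 1.3388)/(11.0224*l^2 + 2.2576*l + 0.1156)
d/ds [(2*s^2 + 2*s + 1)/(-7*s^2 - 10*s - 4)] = 2*(-3*s^2 - s + 1)/(49*s^4 + 140*s^3 + 156*s^2 + 80*s + 16)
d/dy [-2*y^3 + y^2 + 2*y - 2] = -6*y^2 + 2*y + 2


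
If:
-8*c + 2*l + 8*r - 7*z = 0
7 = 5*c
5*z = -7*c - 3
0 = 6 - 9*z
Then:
No Solution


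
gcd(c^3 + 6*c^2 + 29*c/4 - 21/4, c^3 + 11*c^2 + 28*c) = 1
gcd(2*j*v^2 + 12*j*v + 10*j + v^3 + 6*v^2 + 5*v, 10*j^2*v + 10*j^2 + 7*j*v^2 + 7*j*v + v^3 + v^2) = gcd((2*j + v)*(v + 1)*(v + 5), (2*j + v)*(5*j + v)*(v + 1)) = 2*j*v + 2*j + v^2 + v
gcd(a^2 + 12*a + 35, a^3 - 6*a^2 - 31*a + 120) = a + 5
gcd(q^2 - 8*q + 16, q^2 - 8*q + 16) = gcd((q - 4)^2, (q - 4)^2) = q^2 - 8*q + 16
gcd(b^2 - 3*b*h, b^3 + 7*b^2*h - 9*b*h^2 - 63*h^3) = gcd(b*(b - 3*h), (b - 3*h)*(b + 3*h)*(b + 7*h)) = b - 3*h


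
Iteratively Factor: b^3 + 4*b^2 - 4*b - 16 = (b + 2)*(b^2 + 2*b - 8) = (b - 2)*(b + 2)*(b + 4)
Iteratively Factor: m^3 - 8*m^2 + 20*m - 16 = (m - 2)*(m^2 - 6*m + 8) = (m - 4)*(m - 2)*(m - 2)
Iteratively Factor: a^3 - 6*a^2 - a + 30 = (a - 3)*(a^2 - 3*a - 10) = (a - 3)*(a + 2)*(a - 5)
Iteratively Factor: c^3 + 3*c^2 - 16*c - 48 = (c - 4)*(c^2 + 7*c + 12) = (c - 4)*(c + 3)*(c + 4)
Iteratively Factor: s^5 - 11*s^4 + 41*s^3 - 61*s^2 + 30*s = (s - 5)*(s^4 - 6*s^3 + 11*s^2 - 6*s) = s*(s - 5)*(s^3 - 6*s^2 + 11*s - 6) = s*(s - 5)*(s - 1)*(s^2 - 5*s + 6) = s*(s - 5)*(s - 2)*(s - 1)*(s - 3)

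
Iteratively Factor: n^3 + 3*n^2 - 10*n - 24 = (n - 3)*(n^2 + 6*n + 8) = (n - 3)*(n + 2)*(n + 4)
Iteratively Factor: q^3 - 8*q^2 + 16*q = (q - 4)*(q^2 - 4*q) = q*(q - 4)*(q - 4)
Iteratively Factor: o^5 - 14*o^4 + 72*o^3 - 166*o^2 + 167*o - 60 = (o - 5)*(o^4 - 9*o^3 + 27*o^2 - 31*o + 12) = (o - 5)*(o - 1)*(o^3 - 8*o^2 + 19*o - 12) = (o - 5)*(o - 4)*(o - 1)*(o^2 - 4*o + 3) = (o - 5)*(o - 4)*(o - 3)*(o - 1)*(o - 1)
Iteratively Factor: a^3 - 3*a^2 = (a)*(a^2 - 3*a) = a^2*(a - 3)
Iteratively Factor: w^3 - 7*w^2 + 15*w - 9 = (w - 3)*(w^2 - 4*w + 3) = (w - 3)^2*(w - 1)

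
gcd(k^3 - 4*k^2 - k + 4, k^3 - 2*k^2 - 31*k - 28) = k + 1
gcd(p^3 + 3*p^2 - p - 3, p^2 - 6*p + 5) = p - 1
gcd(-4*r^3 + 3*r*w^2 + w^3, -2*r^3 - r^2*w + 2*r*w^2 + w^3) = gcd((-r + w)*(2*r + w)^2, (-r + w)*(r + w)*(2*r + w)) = 2*r^2 - r*w - w^2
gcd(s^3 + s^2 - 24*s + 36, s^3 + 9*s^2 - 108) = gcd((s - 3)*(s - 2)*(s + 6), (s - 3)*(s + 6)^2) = s^2 + 3*s - 18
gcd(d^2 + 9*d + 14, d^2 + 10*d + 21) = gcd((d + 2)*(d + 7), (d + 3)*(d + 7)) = d + 7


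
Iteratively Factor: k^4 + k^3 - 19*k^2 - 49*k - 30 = (k - 5)*(k^3 + 6*k^2 + 11*k + 6) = (k - 5)*(k + 1)*(k^2 + 5*k + 6) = (k - 5)*(k + 1)*(k + 2)*(k + 3)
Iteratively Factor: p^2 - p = (p)*(p - 1)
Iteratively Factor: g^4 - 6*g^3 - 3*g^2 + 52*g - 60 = (g - 2)*(g^3 - 4*g^2 - 11*g + 30) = (g - 5)*(g - 2)*(g^2 + g - 6) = (g - 5)*(g - 2)*(g + 3)*(g - 2)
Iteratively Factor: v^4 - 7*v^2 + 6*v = (v + 3)*(v^3 - 3*v^2 + 2*v) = v*(v + 3)*(v^2 - 3*v + 2) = v*(v - 1)*(v + 3)*(v - 2)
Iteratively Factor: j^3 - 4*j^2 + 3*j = (j - 3)*(j^2 - j) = j*(j - 3)*(j - 1)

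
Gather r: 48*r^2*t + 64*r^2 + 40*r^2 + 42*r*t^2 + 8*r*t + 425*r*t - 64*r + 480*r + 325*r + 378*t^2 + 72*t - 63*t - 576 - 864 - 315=r^2*(48*t + 104) + r*(42*t^2 + 433*t + 741) + 378*t^2 + 9*t - 1755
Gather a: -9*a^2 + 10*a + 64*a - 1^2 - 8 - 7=-9*a^2 + 74*a - 16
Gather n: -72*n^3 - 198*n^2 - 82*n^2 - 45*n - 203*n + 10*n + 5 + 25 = -72*n^3 - 280*n^2 - 238*n + 30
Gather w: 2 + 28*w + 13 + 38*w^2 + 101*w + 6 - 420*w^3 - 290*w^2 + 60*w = -420*w^3 - 252*w^2 + 189*w + 21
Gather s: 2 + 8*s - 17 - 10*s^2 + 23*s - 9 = -10*s^2 + 31*s - 24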